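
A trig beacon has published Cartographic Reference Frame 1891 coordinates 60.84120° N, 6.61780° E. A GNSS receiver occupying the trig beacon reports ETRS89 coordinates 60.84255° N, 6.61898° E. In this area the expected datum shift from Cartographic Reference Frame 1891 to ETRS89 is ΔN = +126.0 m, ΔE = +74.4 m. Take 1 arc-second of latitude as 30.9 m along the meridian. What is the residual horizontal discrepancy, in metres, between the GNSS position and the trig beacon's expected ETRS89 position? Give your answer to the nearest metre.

26 m

Observed coordinate differences: Δφ = +0.00135°, Δλ = +0.00118°.
Converting to metres (1° lat = 111240 m, cos φ = 0.487232): observed ΔN = 150.2 m, observed ΔE = 64.0 m.
Subtracting the expected shift leaves a residual of 150.2 − (126.0) = 24.2 m north and 64.0 − (74.4) = -10.4 m east.
Residual distance = √(24.2² + (-10.4)²) = 26.3 m.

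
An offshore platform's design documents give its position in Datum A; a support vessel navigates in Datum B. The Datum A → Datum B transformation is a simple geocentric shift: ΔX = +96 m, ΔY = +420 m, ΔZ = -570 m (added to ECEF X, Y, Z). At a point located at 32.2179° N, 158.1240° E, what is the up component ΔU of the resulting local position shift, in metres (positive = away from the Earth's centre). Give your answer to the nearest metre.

The local up (radial) axis is (cos φ cos λ, cos φ sin λ, sin φ), giving ΔU = -75.370 + 132.396 − 303.890 = -246.86 m.

ΔU = -247 m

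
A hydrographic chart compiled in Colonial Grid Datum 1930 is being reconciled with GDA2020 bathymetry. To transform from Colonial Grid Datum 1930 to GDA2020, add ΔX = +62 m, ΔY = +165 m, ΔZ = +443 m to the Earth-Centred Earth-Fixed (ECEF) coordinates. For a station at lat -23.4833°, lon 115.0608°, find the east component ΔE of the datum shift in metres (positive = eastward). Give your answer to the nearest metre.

ΔE = -126 m

The local east axis at (φ, λ) is (−sin λ, cos λ, 0), so ΔE = −sin(115.0608°)·62 + cos(115.0608°)·165 = -126.05 m.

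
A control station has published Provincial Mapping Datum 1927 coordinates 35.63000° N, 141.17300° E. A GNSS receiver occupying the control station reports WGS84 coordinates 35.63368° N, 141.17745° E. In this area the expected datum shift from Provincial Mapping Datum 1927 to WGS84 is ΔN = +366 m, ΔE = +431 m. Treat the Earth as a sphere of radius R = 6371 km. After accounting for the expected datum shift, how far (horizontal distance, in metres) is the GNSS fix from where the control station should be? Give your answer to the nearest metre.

Observed coordinate differences: Δφ = +0.00368°, Δλ = +0.00445°.
Converting to metres (1° lat = 111195 m, cos φ = 0.812796): observed ΔN = 409.2 m, observed ΔE = 402.2 m.
Subtracting the expected shift leaves a residual of 409.2 − (366) = 43.2 m north and 402.2 − (431) = -28.8 m east.
Residual distance = √(43.2² + (-28.8)²) = 51.9 m.

52 m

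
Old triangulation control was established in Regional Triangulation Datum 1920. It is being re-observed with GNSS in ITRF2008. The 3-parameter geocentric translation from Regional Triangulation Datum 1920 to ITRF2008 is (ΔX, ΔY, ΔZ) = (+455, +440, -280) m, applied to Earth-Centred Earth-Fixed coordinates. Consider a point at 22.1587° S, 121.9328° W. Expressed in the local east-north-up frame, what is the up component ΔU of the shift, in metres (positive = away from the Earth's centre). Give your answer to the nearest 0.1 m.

At φ = -22.1587°, λ = -121.9328°: sin φ = -0.377173, cos φ = 0.926143, sin λ = -0.848669, cos λ = -0.528924.
ΔU = cos φ cos λ·ΔX + cos φ sin λ·ΔY + sin φ·ΔZ = (0.926143)(-0.528924)(455) + (0.926143)(-0.848669)(440) + (-0.377173)(-280) = -463.11 m.

ΔU = -463.1 m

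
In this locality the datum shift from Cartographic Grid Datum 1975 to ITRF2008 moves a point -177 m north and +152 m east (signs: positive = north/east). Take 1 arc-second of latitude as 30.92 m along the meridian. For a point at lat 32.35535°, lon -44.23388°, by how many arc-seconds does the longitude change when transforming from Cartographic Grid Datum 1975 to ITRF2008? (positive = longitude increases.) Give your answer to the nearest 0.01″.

At latitude 32.35535°, cos φ = 0.844745.
1″ of longitude at this latitude = 30.92 × cos φ = 26.1195 m, so Δλ = 152.0 / 26.1195 = 5.819″.

Δλ = 5.82″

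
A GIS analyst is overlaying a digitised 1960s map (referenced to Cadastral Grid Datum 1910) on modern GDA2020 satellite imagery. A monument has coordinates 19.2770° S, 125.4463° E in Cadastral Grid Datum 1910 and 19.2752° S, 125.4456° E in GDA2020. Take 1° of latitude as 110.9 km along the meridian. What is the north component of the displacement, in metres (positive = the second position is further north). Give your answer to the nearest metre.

ΔN = 200 m

Δφ = -19.2752° − -19.2770° = +0.0018°; Δλ = 125.4456° − 125.4463° = -0.0007°.
ΔN = Δφ × 110900 = 199.6 m; ΔE = Δλ × 110900 × cos(-19.2770°) = -0.0007 × 110900 × 0.943934 = -73.3 m.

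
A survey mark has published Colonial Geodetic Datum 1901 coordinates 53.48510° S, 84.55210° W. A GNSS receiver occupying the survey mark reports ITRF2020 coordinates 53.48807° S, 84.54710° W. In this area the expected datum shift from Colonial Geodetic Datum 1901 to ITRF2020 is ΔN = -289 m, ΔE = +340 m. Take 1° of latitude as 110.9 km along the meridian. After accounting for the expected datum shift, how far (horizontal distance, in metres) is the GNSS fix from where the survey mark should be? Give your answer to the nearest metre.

Observed coordinate differences: Δφ = -0.00297°, Δλ = +0.00500°.
Converting to metres (1° lat = 110900 m, cos φ = 0.595032): observed ΔN = -329.4 m, observed ΔE = 329.9 m.
Subtracting the expected shift leaves a residual of -329.4 − (-289) = -40.4 m north and 329.9 − (340) = -10.1 m east.
Residual distance = √((-40.4)² + (-10.1)²) = 41.6 m.

42 m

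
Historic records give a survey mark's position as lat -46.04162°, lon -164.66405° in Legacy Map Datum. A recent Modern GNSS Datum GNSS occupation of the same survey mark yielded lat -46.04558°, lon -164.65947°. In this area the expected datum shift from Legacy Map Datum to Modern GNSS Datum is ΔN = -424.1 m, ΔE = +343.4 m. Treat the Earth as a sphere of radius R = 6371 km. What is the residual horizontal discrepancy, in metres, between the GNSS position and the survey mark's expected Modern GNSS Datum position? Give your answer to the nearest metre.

Observed coordinate differences: Δφ = -0.00396°, Δλ = +0.00458°.
Converting to metres (1° lat = 111195 m, cos φ = 0.694136): observed ΔN = -440.3 m, observed ΔE = 353.5 m.
Subtracting the expected shift leaves a residual of -440.3 − (-424.1) = -16.2 m north and 353.5 − (343.4) = 10.1 m east.
Residual distance = √((-16.2)² + 10.1²) = 19.1 m.

19 m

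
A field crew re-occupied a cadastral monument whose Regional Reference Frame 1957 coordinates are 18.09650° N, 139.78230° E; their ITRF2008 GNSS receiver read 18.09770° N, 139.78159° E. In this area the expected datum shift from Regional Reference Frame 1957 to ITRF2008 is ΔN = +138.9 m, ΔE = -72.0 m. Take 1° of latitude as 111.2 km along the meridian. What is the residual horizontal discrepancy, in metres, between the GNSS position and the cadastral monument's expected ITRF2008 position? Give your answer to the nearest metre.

6 m

Observed coordinate differences: Δφ = +0.00120°, Δλ = -0.00071°.
Converting to metres (1° lat = 111200 m, cos φ = 0.950535): observed ΔN = 133.4 m, observed ΔE = -75.0 m.
Subtracting the expected shift leaves a residual of 133.4 − (138.9) = -5.5 m north and -75.0 − (-72.0) = -3.0 m east.
Residual distance = √((-5.5)² + (-3.0)²) = 6.3 m.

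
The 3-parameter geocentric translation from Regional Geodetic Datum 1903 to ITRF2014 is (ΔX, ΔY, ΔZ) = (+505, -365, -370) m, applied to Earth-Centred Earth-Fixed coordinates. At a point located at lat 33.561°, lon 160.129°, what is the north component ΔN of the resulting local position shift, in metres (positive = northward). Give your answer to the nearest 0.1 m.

The local north axis is (−sin φ cos λ, −sin φ sin λ, cos φ), giving ΔN = 262.554 + 68.586 − 308.320 = 22.82 m.

ΔN = 22.8 m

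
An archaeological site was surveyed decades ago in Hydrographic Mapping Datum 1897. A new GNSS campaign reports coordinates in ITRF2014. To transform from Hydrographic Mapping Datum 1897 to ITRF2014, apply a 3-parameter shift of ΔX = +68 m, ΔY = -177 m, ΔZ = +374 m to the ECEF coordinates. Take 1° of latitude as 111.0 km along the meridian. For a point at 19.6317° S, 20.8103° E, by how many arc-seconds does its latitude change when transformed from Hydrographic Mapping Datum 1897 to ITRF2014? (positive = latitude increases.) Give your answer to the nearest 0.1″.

Δφ = 11.4″

sin φ = -0.335973, cos φ = 0.941872, sin λ = 0.355275, cos λ = 0.934762.
North component: ΔN = −sin φ cos λ·ΔX − sin φ sin λ·ΔY + cos φ·ΔZ = −(-0.335973)(0.934762)(68) − (-0.335973)(0.355275)(-177) + (0.941872)(374) = 352.49 m.
1° of latitude spans 111000 m, so Δφ = 352.49 / 111000 × 3600 = 11.432″.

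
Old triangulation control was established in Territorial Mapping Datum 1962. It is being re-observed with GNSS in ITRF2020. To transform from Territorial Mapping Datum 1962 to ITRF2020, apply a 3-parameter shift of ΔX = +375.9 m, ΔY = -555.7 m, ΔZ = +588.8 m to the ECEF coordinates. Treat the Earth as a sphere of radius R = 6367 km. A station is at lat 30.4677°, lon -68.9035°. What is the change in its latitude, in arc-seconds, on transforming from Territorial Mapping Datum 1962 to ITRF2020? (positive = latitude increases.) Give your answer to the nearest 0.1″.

sin φ = 0.507053, cos φ = 0.861915, sin λ = -0.932976, cos λ = 0.359940.
North component: ΔN = −sin φ cos λ·ΔX − sin φ sin λ·ΔY + cos φ·ΔZ = −(0.507053)(0.359940)(375.9) − (0.507053)(-0.932976)(-555.7) + (0.861915)(588.8) = 176.01 m.
1° of latitude spans πR/180 = 111125 m, so Δφ = 176.01 / 111125 × 3600 = 5.702″.

Δφ = 5.7″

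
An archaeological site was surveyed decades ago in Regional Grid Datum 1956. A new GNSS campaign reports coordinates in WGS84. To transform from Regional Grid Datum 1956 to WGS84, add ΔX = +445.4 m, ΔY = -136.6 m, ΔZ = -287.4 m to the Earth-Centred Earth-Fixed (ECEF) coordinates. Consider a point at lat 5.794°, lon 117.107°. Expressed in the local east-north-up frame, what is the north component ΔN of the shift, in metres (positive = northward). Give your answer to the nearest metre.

At φ = 5.794°, λ = 117.107°: sin φ = 0.100952, cos φ = 0.994891, sin λ = 0.890157, cos λ = -0.455654.
ΔN = −sin φ cos λ·ΔX − sin φ sin λ·ΔY + cos φ·ΔZ = −(0.100952)(-0.455654)(445.4) − (0.100952)(0.890157)(-136.6) + (0.994891)(-287.4) = -253.17 m.

ΔN = -253 m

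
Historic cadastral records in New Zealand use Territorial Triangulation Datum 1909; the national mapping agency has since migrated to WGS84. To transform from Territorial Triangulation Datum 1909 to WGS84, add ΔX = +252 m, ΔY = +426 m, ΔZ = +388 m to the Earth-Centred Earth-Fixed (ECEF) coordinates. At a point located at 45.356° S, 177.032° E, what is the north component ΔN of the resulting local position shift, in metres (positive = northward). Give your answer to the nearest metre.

ΔN = 109 m

The local north axis is (−sin φ cos λ, −sin φ sin λ, cos φ), giving ΔN = -179.054 + 15.694 + 272.647 = 109.29 m.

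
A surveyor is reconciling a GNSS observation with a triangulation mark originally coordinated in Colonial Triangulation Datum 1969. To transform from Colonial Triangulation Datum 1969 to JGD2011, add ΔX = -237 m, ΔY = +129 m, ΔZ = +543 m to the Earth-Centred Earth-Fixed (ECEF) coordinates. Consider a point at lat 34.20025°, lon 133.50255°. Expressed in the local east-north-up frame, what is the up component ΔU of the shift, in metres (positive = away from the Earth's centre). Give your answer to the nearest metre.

ΔU = 518 m

At φ = 34.20025°, λ = 133.50255°: sin φ = 0.562087, cos φ = 0.827078, sin λ = 0.725344, cos λ = -0.688387.
ΔU = cos φ cos λ·ΔX + cos φ sin λ·ΔY + sin φ·ΔZ = (0.827078)(-0.688387)(-237) + (0.827078)(0.725344)(129) + (0.562087)(543) = 517.54 m.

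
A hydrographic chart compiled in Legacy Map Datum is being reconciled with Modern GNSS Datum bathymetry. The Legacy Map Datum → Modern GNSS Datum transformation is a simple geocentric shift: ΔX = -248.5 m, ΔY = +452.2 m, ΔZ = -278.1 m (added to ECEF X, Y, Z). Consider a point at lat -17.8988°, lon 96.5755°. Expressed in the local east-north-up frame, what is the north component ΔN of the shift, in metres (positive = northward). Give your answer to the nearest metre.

ΔN = -118 m

The local north axis is (−sin φ cos λ, −sin φ sin λ, cos φ), giving ΔN = 8.746 + 138.063 − 264.640 = -117.83 m.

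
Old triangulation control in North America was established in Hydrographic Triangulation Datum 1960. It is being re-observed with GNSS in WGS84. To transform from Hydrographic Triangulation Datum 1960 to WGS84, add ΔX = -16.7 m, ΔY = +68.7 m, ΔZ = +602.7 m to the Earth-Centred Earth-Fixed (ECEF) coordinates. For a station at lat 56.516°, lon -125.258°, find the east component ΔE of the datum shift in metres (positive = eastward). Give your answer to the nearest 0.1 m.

ΔE = -53.3 m

At φ = 56.516°, λ = -125.258°: sin φ = 0.834040, cos φ = 0.551704, sin λ = -0.816561, cos λ = -0.577259.
ΔE = −sin λ·ΔX + cos λ·ΔY = −(-0.816561)·(-16.7) + (-0.577259)·(68.7) = -53.29 m.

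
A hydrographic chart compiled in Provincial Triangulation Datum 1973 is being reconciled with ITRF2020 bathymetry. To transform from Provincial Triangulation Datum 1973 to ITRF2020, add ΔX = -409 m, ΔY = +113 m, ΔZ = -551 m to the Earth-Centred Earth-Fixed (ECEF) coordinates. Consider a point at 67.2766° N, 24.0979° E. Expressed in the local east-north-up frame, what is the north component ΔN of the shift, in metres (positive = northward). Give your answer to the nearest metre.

ΔN = 89 m

The local north axis is (−sin φ cos λ, −sin φ sin λ, cos φ), giving ΔN = 344.376 − 42.556 − 212.842 = 88.98 m.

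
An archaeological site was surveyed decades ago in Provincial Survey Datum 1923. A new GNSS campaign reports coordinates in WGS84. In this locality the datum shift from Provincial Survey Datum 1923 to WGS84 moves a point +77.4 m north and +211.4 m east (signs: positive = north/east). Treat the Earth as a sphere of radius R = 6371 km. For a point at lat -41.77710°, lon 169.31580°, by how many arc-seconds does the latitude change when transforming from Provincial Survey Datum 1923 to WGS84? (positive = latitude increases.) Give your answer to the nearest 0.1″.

On a sphere of radius R, 1 rad of latitude = R, so Δφ = ΔN / R = 77.4 / 6371000 = 1.2149e-05 rad = 2.506″.

Δφ = 2.5″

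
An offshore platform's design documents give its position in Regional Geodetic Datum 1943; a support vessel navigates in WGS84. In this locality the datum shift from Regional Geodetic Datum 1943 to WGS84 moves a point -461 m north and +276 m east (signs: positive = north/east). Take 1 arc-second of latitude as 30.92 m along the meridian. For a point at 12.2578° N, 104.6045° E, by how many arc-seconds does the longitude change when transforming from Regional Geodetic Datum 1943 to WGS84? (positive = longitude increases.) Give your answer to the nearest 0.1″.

At latitude 12.2578°, cos φ = 0.977202.
1″ of longitude at this latitude = 30.92 × cos φ = 30.2151 m, so Δλ = 276.0 / 30.2151 = 9.135″.

Δλ = 9.1″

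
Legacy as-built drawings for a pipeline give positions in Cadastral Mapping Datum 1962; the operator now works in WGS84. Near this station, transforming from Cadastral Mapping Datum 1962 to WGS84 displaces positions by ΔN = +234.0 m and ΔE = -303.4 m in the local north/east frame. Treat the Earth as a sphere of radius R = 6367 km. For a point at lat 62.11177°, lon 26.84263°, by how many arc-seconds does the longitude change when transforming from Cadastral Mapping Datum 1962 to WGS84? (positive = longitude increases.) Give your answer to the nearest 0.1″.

Δλ = -21.0″

At latitude 62.11177°, cos φ = 0.467748.
One radian of longitude at latitude φ spans R cos φ, so Δλ = ΔE / (R cos φ) = -303.4 / (6367000 × 0.467748) = -1.0188e-04 rad = -21.013″.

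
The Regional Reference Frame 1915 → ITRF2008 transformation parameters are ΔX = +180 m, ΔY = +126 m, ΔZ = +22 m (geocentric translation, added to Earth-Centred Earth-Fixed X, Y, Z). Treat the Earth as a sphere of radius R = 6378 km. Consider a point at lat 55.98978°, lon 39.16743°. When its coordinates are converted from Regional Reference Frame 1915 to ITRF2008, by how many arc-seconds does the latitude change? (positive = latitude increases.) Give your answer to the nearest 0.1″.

sin φ = 0.828938, cos φ = 0.559341, sin λ = 0.631589, cos λ = 0.775304.
North component: ΔN = −sin φ cos λ·ΔX − sin φ sin λ·ΔY + cos φ·ΔZ = −(0.828938)(0.775304)(180) − (0.828938)(0.631589)(126) + (0.559341)(22) = -169.34 m.
1° of latitude spans πR/180 = 111317 m, so Δφ = -169.34 / 111317 × 3600 = -5.477″.

Δφ = -5.5″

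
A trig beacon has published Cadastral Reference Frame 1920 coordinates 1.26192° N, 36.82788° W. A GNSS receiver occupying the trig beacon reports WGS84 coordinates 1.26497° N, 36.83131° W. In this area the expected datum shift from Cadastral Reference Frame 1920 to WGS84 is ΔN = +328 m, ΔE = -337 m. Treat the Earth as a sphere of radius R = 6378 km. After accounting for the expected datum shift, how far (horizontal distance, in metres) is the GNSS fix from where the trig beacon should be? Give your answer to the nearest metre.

46 m

Observed coordinate differences: Δφ = +0.00305°, Δλ = -0.00343°.
Converting to metres (1° lat = 111317 m, cos φ = 0.999757): observed ΔN = 339.5 m, observed ΔE = -381.7 m.
Subtracting the expected shift leaves a residual of 339.5 − (328) = 11.5 m north and -381.7 − (-337) = -44.7 m east.
Residual distance = √(11.5² + (-44.7)²) = 46.2 m.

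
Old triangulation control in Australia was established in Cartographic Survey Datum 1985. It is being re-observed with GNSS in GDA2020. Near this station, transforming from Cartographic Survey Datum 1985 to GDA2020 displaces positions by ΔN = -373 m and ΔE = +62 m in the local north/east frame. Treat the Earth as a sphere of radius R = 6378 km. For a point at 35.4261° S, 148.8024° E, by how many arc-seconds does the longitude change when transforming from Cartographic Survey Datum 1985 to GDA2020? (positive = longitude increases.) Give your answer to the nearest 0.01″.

Δλ = 2.46″

At latitude -35.4261°, cos φ = 0.814864.
One radian of longitude at latitude φ spans R cos φ, so Δλ = ΔE / (R cos φ) = 62.0 / (6378000 × 0.814864) = 1.1929e-05 rad = 2.461″.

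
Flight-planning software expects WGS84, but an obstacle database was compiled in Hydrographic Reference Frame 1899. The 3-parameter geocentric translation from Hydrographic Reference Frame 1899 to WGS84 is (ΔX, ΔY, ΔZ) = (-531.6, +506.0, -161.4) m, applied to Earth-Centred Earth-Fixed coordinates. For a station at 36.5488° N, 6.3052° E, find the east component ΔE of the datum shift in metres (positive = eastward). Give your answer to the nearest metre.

The local east axis at (φ, λ) is (−sin λ, cos λ, 0), so ΔE = −sin(6.3052°)·(-531.6) + cos(6.3052°)·506.0 = 561.32 m.

ΔE = 561 m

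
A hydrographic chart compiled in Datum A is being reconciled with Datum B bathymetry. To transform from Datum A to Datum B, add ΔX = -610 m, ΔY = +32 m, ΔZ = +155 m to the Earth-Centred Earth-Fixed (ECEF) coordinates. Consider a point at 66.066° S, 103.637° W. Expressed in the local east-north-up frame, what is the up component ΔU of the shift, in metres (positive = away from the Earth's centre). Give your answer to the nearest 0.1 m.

The local up (radial) axis is (cos φ cos λ, cos φ sin λ, sin φ), giving ΔU = 58.345 − 12.616 − 141.672 = -95.94 m.

ΔU = -95.9 m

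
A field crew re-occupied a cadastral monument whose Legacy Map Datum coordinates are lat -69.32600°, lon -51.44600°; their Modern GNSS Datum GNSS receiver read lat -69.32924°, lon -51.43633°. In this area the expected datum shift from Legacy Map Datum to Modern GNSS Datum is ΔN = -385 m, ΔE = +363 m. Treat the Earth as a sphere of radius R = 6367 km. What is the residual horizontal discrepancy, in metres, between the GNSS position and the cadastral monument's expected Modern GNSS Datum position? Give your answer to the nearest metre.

30 m

Observed coordinate differences: Δφ = -0.00324°, Δλ = +0.00967°.
Converting to metres (1° lat = 111125 m, cos φ = 0.353050): observed ΔN = -360.0 m, observed ΔE = 379.4 m.
Subtracting the expected shift leaves a residual of -360.0 − (-385) = 25.0 m north and 379.4 − (363) = 16.4 m east.
Residual distance = √(25.0² + 16.4²) = 29.9 m.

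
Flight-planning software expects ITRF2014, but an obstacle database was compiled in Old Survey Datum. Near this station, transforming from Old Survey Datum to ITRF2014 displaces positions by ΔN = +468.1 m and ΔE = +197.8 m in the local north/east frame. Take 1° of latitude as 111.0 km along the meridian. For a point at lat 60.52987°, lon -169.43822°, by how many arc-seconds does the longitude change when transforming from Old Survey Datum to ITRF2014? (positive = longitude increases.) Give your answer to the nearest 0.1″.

At latitude 60.52987°, cos φ = 0.491970.
1° of longitude at this latitude = 111.0 × cos φ = 54.61 km, so Δλ = 197.8 / 54608.6 = 0.0036221° = 13.040″.

Δλ = 13.0″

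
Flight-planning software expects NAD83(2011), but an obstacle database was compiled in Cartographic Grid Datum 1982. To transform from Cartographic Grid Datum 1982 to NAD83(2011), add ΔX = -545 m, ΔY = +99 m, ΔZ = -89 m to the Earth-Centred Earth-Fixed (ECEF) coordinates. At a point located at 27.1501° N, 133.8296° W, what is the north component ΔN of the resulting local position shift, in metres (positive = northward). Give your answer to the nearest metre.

ΔN = -219 m

At φ = 27.1501°, λ = -133.8296°: sin φ = 0.456323, cos φ = 0.889814, sin λ = -0.721403, cos λ = -0.692516.
ΔN = −sin φ cos λ·ΔX − sin φ sin λ·ΔY + cos φ·ΔZ = −(0.456323)(-0.692516)(-545) − (0.456323)(-0.721403)(99) + (0.889814)(-89) = -218.83 m.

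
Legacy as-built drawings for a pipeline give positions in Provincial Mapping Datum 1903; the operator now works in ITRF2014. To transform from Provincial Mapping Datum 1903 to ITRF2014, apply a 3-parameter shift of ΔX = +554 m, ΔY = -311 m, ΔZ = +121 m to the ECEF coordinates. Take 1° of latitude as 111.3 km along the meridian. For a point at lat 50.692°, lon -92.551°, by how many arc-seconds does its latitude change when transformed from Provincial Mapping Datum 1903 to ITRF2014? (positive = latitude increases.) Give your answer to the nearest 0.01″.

sin φ = 0.773752, cos φ = 0.633489, sin λ = -0.999009, cos λ = -0.044509.
North component: ΔN = −sin φ cos λ·ΔX − sin φ sin λ·ΔY + cos φ·ΔZ = −(0.773752)(-0.044509)(554) − (0.773752)(-0.999009)(-311) + (0.633489)(121) = -144.67 m.
1° of latitude spans 111300 m, so Δφ = -144.67 / 111300 × 3600 = -4.679″.

Δφ = -4.68″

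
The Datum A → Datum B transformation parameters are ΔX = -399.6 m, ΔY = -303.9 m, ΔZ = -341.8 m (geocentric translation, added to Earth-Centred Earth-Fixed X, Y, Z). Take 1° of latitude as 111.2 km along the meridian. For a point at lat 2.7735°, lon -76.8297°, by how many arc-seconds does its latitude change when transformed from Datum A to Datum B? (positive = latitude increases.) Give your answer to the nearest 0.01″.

Δφ = -11.37″

sin φ = 0.048388, cos φ = 0.998829, sin λ = -0.973697, cos λ = 0.227846.
North component: ΔN = −sin φ cos λ·ΔX − sin φ sin λ·ΔY + cos φ·ΔZ = −(0.048388)(0.227846)(-399.6) − (0.048388)(-0.973697)(-303.9) + (0.998829)(-341.8) = -351.31 m.
1° of latitude spans 111200 m, so Δφ = -351.31 / 111200 × 3600 = -11.373″.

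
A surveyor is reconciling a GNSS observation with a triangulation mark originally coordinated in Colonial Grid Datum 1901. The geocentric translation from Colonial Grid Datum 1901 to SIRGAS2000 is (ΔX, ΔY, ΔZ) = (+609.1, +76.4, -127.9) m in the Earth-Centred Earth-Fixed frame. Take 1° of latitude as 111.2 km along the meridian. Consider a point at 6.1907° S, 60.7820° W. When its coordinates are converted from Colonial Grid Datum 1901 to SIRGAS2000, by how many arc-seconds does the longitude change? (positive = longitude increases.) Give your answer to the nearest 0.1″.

Δλ = 18.5″

sin φ = -0.107838, cos φ = 0.994168, sin λ = -0.872769, cos λ = 0.488134.
East component: ΔE = −sin λ·ΔX + cos λ·ΔY = −(-0.872769)(609.1) + (0.488134)(76.4) = 568.90 m.
1° of latitude spans 111200 m; at latitude φ, 1° of longitude spans that × cos φ = 110551.5 m, so Δλ = 568.90 / 110551.5 × 3600 = 18.526″.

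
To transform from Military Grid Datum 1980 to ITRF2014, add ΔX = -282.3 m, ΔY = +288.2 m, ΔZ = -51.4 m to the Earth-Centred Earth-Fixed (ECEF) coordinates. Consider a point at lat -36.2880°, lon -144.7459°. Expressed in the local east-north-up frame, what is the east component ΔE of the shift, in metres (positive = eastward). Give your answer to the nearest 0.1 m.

At φ = -36.2880°, λ = -144.7459°: sin φ = -0.591844, cos φ = 0.806052, sin λ = -0.577204, cos λ = -0.816600.
ΔE = −sin λ·ΔX + cos λ·ΔY = −(-0.577204)·(-282.3) + (-0.816600)·(288.2) = -398.29 m.

ΔE = -398.3 m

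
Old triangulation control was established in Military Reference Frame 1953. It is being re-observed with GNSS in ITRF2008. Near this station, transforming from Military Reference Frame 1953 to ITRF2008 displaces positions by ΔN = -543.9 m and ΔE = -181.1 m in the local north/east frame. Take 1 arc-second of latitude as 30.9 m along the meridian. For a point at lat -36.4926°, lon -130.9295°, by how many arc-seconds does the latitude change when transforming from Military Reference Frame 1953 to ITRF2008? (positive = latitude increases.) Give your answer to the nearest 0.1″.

1″ of latitude = 30.90 m, so Δφ = -543.9 / 30.90 = -17.602″.

Δφ = -17.6″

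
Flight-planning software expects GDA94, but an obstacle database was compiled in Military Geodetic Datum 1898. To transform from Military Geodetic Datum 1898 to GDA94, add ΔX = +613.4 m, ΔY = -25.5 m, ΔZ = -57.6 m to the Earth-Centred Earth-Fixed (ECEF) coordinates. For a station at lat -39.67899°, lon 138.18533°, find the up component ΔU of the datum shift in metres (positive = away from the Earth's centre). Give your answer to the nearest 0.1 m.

ΔU = -328.2 m

The local up (radial) axis is (cos φ cos λ, cos φ sin λ, sin φ), giving ΔU = -351.854 − 13.085 + 36.777 = -328.16 m.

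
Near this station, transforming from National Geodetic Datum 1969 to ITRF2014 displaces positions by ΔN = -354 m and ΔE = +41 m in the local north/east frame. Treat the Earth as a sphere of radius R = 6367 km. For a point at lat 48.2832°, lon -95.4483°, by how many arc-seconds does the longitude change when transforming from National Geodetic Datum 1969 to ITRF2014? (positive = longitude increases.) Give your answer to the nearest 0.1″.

At latitude 48.2832°, cos φ = 0.665449.
One radian of longitude at latitude φ spans R cos φ, so Δλ = ΔE / (R cos φ) = 41.0 / (6367000 × 0.665449) = 9.6769e-06 rad = 1.996″.

Δλ = 2.0″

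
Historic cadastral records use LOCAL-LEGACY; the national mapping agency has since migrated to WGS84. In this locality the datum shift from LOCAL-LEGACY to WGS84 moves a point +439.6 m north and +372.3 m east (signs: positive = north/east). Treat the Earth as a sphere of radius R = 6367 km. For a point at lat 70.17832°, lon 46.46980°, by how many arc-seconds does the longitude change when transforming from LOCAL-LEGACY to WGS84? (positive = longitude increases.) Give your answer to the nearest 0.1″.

At latitude 70.17832°, cos φ = 0.339094.
One radian of longitude at latitude φ spans R cos φ, so Δλ = ΔE / (R cos φ) = 372.3 / (6367000 × 0.339094) = 1.7244e-04 rad = 35.568″.

Δλ = 35.6″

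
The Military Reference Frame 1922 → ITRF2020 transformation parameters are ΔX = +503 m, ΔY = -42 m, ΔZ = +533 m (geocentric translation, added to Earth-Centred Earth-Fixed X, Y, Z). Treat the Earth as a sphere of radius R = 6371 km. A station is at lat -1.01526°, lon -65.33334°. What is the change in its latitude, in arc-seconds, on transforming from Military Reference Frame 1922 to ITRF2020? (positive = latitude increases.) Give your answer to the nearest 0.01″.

sin φ = -0.017719, cos φ = 0.999843, sin λ = -0.908751, cos λ = 0.417338.
North component: ΔN = −sin φ cos λ·ΔX − sin φ sin λ·ΔY + cos φ·ΔZ = −(-0.017719)(0.417338)(503) − (-0.017719)(-0.908751)(-42) + (0.999843)(533) = 537.31 m.
1° of latitude spans πR/180 = 111195 m, so Δφ = 537.31 / 111195 × 3600 = 17.396″.

Δφ = 17.40″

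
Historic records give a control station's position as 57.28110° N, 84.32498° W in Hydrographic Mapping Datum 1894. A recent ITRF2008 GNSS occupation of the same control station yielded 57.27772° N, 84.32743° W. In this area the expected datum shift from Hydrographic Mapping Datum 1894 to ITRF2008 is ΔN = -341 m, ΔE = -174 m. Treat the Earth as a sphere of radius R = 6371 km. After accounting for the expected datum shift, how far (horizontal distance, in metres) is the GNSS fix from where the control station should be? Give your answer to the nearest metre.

44 m

Observed coordinate differences: Δφ = -0.00338°, Δλ = -0.00245°.
Converting to metres (1° lat = 111195 m, cos φ = 0.540518): observed ΔN = -375.8 m, observed ΔE = -147.3 m.
Subtracting the expected shift leaves a residual of -375.8 − (-341) = -34.8 m north and -147.3 − (-174) = 26.7 m east.
Residual distance = √((-34.8)² + 26.7²) = 43.9 m.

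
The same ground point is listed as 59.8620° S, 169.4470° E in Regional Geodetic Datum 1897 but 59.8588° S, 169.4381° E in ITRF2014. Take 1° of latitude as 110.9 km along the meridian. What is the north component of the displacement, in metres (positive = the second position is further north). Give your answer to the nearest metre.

Δφ = -59.8588° − -59.8620° = +0.0032°; Δλ = 169.4381° − 169.4470° = -0.0089°.
ΔN = Δφ × 110900 = 354.9 m; ΔE = Δλ × 110900 × cos(-59.8620°) = -0.0089 × 110900 × 0.502084 = -495.6 m.

ΔN = 355 m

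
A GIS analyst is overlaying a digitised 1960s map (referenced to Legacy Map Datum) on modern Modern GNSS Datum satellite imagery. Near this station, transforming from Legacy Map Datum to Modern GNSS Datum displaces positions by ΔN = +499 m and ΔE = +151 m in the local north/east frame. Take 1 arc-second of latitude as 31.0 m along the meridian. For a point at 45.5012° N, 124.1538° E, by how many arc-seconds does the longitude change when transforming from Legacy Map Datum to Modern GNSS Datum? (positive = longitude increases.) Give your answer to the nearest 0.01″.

Δλ = 6.95″

At latitude 45.5012°, cos φ = 0.700894.
1″ of longitude at this latitude = 31.00 × cos φ = 21.7277 m, so Δλ = 151.0 / 21.7277 = 6.950″.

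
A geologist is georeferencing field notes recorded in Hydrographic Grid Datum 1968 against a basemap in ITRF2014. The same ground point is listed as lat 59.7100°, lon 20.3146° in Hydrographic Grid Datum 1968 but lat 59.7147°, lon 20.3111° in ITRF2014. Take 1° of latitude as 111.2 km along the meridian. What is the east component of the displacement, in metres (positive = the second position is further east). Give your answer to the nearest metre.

Δφ = 59.7147° − 59.7100° = +0.0047°; Δλ = 20.3111° − 20.3146° = -0.0035°.
ΔN = Δφ × 111200 = 522.6 m; ΔE = Δλ × 111200 × cos(59.7100°) = -0.0035 × 111200 × 0.504377 = -196.3 m.

ΔE = -196 m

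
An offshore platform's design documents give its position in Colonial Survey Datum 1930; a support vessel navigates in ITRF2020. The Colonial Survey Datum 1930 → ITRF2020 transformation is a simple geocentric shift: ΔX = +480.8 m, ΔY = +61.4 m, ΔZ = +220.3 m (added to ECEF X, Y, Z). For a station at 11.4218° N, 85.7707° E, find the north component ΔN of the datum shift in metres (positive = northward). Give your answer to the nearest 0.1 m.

At φ = 11.4218°, λ = 85.7707°: sin φ = 0.198030, cos φ = 0.980196, sin λ = 0.997277, cos λ = 0.073748.
ΔN = −sin φ cos λ·ΔX − sin φ sin λ·ΔY + cos φ·ΔZ = −(0.198030)(0.073748)(480.8) − (0.198030)(0.997277)(61.4) + (0.980196)(220.3) = 196.79 m.

ΔN = 196.8 m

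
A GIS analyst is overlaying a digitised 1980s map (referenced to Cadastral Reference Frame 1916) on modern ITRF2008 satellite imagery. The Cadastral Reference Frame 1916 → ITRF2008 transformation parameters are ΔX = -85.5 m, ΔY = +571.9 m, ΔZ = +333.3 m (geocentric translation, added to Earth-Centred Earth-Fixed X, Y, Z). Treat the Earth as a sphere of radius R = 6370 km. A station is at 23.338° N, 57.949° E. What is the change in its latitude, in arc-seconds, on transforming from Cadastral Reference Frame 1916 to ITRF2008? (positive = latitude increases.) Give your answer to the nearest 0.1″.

sin φ = 0.396155, cos φ = 0.918184, sin λ = 0.847576, cos λ = 0.530674.
North component: ΔN = −sin φ cos λ·ΔX − sin φ sin λ·ΔY + cos φ·ΔZ = −(0.396155)(0.530674)(-85.5) − (0.396155)(0.847576)(571.9) + (0.918184)(333.3) = 131.98 m.
1° of latitude spans πR/180 = 111177 m, so Δφ = 131.98 / 111177 × 3600 = 4.274″.

Δφ = 4.3″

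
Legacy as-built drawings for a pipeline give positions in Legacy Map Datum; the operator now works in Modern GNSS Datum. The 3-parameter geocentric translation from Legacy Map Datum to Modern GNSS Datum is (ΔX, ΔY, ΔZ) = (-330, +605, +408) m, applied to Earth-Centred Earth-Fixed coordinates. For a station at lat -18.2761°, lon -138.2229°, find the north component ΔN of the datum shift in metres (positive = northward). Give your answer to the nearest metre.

ΔN = 338 m

At φ = -18.2761°, λ = -138.2229°: sin φ = -0.313596, cos φ = 0.949556, sin λ = -0.666234, cos λ = -0.745742.
ΔN = −sin φ cos λ·ΔX − sin φ sin λ·ΔY + cos φ·ΔZ = −(-0.313596)(-0.745742)(-330) − (-0.313596)(-0.666234)(605) + (0.949556)(408) = 338.19 m.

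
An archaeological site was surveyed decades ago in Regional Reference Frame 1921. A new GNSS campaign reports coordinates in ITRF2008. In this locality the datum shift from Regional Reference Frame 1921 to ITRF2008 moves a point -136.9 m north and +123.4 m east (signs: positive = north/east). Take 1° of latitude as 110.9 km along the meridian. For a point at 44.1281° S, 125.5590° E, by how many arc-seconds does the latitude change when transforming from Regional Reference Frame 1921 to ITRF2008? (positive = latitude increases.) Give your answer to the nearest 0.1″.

Δφ = -4.4″

1° of latitude = 110.9 km, so Δφ = -136.9 / 110900 = -0.0012344° = -4.444″.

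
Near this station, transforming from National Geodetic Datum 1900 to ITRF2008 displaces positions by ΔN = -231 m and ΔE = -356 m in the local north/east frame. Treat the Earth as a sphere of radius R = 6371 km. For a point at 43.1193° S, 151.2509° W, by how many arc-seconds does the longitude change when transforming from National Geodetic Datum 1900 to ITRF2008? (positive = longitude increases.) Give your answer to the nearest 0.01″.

Δλ = -15.79″

At latitude -43.1193°, cos φ = 0.729932.
One radian of longitude at latitude φ spans R cos φ, so Δλ = ΔE / (R cos φ) = -356.0 / (6371000 × 0.729932) = -7.6553e-05 rad = -15.790″.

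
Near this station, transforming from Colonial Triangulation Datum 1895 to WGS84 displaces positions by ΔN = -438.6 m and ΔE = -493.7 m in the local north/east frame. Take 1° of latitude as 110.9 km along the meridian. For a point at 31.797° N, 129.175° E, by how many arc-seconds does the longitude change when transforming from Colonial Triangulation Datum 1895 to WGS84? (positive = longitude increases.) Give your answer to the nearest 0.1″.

Δλ = -18.9″

At latitude 31.797°, cos φ = 0.849920.
1° of longitude at this latitude = 110.9 × cos φ = 94.26 km, so Δλ = -493.7 / 94256.2 = -0.0052379° = -18.856″.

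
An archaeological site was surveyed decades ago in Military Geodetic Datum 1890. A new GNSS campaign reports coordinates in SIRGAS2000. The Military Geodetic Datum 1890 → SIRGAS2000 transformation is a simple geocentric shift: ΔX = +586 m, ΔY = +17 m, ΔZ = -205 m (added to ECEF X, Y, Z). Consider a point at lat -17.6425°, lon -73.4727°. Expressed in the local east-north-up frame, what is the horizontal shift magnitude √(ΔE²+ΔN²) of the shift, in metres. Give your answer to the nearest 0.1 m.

586.1 m

The local east axis at (φ, λ) is (−sin λ, cos λ, 0), so ΔE = −sin(-73.4727°)·586 + cos(-73.4727°)·17 = 566.63 m.
The local north axis is (−sin φ cos λ, −sin φ sin λ, cos φ), giving ΔN = 50.523 − 4.939 − 195.358 = -149.77 m.
Horizontal magnitude = √(ΔE² + ΔN²) = √(566.63² + (-149.77)²) = 586.09 m.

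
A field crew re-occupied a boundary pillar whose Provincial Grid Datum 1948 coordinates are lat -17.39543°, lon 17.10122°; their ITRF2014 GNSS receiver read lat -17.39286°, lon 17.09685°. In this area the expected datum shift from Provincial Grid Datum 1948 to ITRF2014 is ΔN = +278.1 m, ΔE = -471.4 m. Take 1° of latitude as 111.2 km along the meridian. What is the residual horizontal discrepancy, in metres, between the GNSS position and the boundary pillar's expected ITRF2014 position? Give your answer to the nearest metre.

Observed coordinate differences: Δφ = +0.00257°, Δλ = -0.00437°.
Converting to metres (1° lat = 111200 m, cos φ = 0.954264): observed ΔN = 285.8 m, observed ΔE = -463.7 m.
Subtracting the expected shift leaves a residual of 285.8 − (278.1) = 7.7 m north and -463.7 − (-471.4) = 7.7 m east.
Residual distance = √(7.7² + 7.7²) = 10.9 m.

11 m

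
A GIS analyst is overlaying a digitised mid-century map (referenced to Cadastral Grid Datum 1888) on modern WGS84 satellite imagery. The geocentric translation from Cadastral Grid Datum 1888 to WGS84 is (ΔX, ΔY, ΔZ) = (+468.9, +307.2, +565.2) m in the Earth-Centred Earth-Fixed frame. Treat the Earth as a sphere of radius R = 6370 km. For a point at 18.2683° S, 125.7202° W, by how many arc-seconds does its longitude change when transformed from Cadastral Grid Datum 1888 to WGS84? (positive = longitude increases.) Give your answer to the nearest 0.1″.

Δλ = 6.9″

sin φ = -0.313467, cos φ = 0.949599, sin λ = -0.811878, cos λ = -0.583827.
East component: ΔE = −sin λ·ΔX + cos λ·ΔY = −(-0.811878)(468.9) + (-0.583827)(307.2) = 201.34 m.
1° of latitude spans πR/180 = 111177 m; at latitude φ, 1° of longitude spans that × cos φ = 105574.0 m, so Δλ = 201.34 / 105574.0 × 3600 = 6.865″.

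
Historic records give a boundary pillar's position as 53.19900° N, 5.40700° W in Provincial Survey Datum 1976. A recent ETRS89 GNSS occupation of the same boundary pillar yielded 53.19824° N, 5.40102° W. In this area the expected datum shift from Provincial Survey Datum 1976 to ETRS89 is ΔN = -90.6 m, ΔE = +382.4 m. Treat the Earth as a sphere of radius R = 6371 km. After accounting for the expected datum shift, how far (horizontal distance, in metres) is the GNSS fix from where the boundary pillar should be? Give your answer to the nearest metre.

Observed coordinate differences: Δφ = -0.00076°, Δλ = +0.00598°.
Converting to metres (1° lat = 111195 m, cos φ = 0.599038): observed ΔN = -84.5 m, observed ΔE = 398.3 m.
Subtracting the expected shift leaves a residual of -84.5 − (-90.6) = 6.1 m north and 398.3 − (382.4) = 15.9 m east.
Residual distance = √(6.1² + 15.9²) = 17.1 m.

17 m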